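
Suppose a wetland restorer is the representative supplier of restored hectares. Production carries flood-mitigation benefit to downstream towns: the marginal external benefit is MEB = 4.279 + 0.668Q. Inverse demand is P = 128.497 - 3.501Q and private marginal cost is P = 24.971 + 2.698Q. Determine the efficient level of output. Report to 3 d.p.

Social marginal cost = private MC − MEB = 20.692 + 2.030Q.
Set SMC = demand: 20.692 + 2.030Q = 128.497 - 3.501Q → Q* = 19.4911.

Q* = 19.491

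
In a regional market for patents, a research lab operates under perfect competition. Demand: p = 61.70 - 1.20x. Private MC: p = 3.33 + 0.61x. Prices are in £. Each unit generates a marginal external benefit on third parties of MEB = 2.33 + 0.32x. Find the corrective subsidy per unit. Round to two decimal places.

Social marginal cost = private MC − MEB = 1.00 + 0.29x.
Set SMC = demand: 1.00 + 0.29x = 61.70 - 1.20x → x* = 40.7383.
The Pigouvian subsidy equals MEB at x*: 2.33 + 0.32×40.7383 = 15.3663.

subsidy = £15.37 per unit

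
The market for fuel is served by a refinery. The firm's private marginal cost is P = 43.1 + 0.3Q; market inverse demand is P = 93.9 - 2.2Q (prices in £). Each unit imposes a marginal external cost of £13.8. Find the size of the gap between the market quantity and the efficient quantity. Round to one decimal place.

Market equilibrium (private): 43.1 + 0.3Q = 93.9 - 2.2Q → Q_m = 20.3200.
Social marginal cost = private MC + MEC = 56.9 + 0.3Q.
Set SMC = demand: 56.9 + 0.3Q = 93.9 - 2.2Q → Q* = 14.8000.
Gap = |20.3200 − 14.8000| = 5.5200.

5.5 units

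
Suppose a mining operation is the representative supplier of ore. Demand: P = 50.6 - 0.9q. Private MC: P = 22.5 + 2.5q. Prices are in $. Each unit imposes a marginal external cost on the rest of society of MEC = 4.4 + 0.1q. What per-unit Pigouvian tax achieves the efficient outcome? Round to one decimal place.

Social marginal cost = private MC + MEC = 26.9 + 2.6q.
Set SMC = demand: 26.9 + 2.6q = 50.6 - 0.9q → q* = 6.7714.
The Pigouvian tax equals MEC at q*: 4.4 + 0.1×6.7714 = 5.0771.

tax = $5.1 per unit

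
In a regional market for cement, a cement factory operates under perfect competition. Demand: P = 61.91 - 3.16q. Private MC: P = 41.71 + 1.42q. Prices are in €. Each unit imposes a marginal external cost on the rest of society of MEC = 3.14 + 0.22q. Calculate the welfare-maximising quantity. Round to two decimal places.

Social marginal cost = private MC + MEC = 44.85 + 1.64q.
Set SMC = demand: 44.85 + 1.64q = 61.91 - 3.16q → q* = 3.5542.

q* = 3.55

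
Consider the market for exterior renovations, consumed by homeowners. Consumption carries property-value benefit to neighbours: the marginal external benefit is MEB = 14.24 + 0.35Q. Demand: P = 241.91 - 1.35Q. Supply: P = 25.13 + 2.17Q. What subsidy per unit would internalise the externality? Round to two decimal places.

subsidy = 39.75 per unit

Social marginal benefit = demand + MEB = 256.15 - Q.
Set SMB = MC: 256.15 - Q = 25.13 + 2.17Q → Q* = 72.8770.
The Pigouvian subsidy equals MEB at Q*: 14.24 + 0.35×72.8770 = 39.7470.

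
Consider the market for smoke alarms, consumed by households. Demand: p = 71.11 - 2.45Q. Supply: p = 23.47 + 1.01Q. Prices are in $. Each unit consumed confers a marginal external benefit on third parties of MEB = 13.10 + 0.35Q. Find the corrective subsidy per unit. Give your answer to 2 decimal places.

subsidy = $19.94 per unit

Social marginal benefit = demand + MEB = 84.21 - 2.10Q.
Set SMB = MC: 84.21 - 2.10Q = 23.47 + 1.01Q → Q* = 19.5305.
The Pigouvian subsidy equals MEB at Q*: 13.10 + 0.35×19.5305 = 19.9357.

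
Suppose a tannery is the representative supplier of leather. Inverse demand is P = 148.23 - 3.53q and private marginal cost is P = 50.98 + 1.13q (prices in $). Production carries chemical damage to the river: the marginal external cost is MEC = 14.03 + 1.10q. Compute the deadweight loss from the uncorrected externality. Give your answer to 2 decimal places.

Market equilibrium (private): 50.98 + 1.13q = 148.23 - 3.53q → q_m = 20.8691.
Social marginal cost = private MC + MEC = 65.01 + 2.23q.
Set SMC = demand: 65.01 + 2.23q = 148.23 - 3.53q → q* = 14.4479.
Between q* and q_m the wedge SMC − demand runs linearly from 0 to MEC(q_m), so the loss is a triangle.
DWL = ½ × 6.4212 × 36.9860 = 118.7473.

DWL = $118.75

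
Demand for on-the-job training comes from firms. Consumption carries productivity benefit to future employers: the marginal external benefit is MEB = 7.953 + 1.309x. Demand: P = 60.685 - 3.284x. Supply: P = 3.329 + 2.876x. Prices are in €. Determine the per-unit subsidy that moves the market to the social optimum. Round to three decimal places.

Social marginal benefit = demand + MEB = 68.638 - 1.975x.
Set SMB = MC: 68.638 - 1.975x = 3.329 + 2.876x → x* = 13.4630.
The Pigouvian subsidy equals MEB at x*: 7.953 + 1.309×13.4630 = 25.5761.

subsidy = €25.576 per unit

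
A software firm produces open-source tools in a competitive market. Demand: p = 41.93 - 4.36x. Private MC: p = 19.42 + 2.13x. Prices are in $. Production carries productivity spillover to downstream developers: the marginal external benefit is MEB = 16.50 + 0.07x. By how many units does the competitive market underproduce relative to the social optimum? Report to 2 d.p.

Market equilibrium (private): 19.42 + 2.13x = 41.93 - 4.36x → x_m = 3.4684.
Social marginal cost = private MC − MEB = 2.92 + 2.06x.
Set SMC = demand: 2.92 + 2.06x = 41.93 - 4.36x → x* = 6.0763.
Gap = |3.4684 − 6.0763| = 2.6079.

2.61 units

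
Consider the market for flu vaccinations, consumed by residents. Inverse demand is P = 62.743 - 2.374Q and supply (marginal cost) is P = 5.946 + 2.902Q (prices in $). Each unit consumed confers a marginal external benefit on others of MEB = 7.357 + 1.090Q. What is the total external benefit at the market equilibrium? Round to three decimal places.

Market equilibrium (private): 5.946 + 2.902Q = 62.743 - 2.374Q → Q_m = 10.7652.
Total external benefit = ∫₀^{Q_m} (7.357 + 1.090Q) dQ = 7.357×10.7652 + ½×1.090×10.7652² = 142.3594.

$142.359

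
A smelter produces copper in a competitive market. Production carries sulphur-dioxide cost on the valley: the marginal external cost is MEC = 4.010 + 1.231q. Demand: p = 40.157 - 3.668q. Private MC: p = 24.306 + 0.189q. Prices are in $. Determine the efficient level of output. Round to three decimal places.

Social marginal cost = private MC + MEC = 28.316 + 1.420q.
Set SMC = demand: 28.316 + 1.420q = 40.157 - 3.668q → q* = 2.3272.

q* = 2.327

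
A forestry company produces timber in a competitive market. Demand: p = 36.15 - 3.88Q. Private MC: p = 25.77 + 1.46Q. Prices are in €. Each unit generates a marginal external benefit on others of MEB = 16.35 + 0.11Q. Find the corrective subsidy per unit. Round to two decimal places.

subsidy = €16.91 per unit

Social marginal cost = private MC − MEB = 9.42 + 1.35Q.
Set SMC = demand: 9.42 + 1.35Q = 36.15 - 3.88Q → Q* = 5.1109.
The Pigouvian subsidy equals MEB at Q*: 16.35 + 0.11×5.1109 = 16.9122.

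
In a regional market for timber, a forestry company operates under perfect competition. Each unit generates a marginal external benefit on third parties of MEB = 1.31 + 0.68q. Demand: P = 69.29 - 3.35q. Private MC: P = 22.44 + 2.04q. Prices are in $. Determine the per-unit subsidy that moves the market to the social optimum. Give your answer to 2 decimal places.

subsidy = $8.26 per unit

Social marginal cost = private MC − MEB = 21.13 + 1.36q.
Set SMC = demand: 21.13 + 1.36q = 69.29 - 3.35q → q* = 10.2251.
The Pigouvian subsidy equals MEB at q*: 1.31 + 0.68×10.2251 = 8.2631.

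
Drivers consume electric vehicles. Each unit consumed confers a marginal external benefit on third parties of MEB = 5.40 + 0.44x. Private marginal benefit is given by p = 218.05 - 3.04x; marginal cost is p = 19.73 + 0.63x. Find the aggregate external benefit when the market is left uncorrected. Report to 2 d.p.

934.23

Market equilibrium (private): 19.73 + 0.63x = 218.05 - 3.04x → x_m = 54.0381.
Total external benefit = ∫₀^{x_m} (5.40 + 0.44x) dx = 5.40×54.0381 + ½×0.44×54.0381² = 934.2313.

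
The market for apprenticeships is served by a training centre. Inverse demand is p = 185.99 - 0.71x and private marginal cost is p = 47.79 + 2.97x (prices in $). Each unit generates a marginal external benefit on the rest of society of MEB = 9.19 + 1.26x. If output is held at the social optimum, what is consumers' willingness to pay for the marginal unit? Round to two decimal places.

P = $142.75

Social marginal cost = private MC − MEB = 38.60 + 1.71x.
Set SMC = demand: 38.60 + 1.71x = 185.99 - 0.71x → x* = 60.9050.
Consumer price on the demand curve at x*: 185.99 − 0.71×60.9050 = 142.7475.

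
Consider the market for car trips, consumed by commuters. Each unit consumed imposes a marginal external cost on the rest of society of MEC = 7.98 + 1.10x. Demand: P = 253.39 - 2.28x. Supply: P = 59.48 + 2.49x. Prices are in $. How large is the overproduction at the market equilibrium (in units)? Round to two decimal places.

8.98 units

Market equilibrium (private): 59.48 + 2.49x = 253.39 - 2.28x → x_m = 40.6520.
Social marginal benefit = demand − MEC = 245.41 - 3.38x.
Set SMB = MC: 245.41 - 3.38x = 59.48 + 2.49x → x* = 31.6746.
Gap = |40.6520 − 31.6746| = 8.9774.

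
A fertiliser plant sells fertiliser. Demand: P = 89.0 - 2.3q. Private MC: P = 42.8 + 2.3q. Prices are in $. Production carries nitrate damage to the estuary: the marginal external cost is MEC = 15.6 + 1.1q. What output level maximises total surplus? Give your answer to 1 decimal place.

q* = 5.4

Social marginal cost = private MC + MEC = 58.4 + 3.4q.
Set SMC = demand: 58.4 + 3.4q = 89.0 - 2.3q → q* = 5.3684.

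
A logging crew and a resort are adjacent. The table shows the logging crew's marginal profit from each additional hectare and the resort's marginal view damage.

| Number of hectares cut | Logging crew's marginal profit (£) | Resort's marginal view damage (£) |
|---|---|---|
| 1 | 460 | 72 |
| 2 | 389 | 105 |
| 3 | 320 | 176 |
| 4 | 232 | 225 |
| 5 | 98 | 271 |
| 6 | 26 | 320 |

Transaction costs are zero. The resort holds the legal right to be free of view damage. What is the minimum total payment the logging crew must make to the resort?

Efficient level: marginal profit ≥ marginal view damage through level 4, so k* = 4.
With the resort holding the right, the logging crew must at least compensate total damage at k*: 72 + 105 + 176 + 225 = 578.

£578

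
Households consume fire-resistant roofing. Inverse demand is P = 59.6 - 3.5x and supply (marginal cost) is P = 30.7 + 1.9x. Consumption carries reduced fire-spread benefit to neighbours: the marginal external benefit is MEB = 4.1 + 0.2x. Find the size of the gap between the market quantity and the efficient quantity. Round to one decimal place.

1.0 units

Market equilibrium (private): 30.7 + 1.9x = 59.6 - 3.5x → x_m = 5.3519.
Social marginal benefit = demand + MEB = 63.7 - 3.3x.
Set SMB = MC: 63.7 - 3.3x = 30.7 + 1.9x → x* = 6.3462.
Gap = |5.3519 − 6.3462| = 0.9943.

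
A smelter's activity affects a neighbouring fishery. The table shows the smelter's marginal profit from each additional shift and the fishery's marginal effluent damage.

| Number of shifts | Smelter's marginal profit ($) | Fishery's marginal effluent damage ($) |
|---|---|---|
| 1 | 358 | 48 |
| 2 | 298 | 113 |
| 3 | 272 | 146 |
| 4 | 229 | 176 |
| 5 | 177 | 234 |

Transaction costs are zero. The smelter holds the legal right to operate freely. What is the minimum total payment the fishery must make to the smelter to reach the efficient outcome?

$177

Left alone the smelter would choose level 5 (marginal profit stays positive).
Efficient level: k* = 4 (marginal profit ≥ marginal effluent damage through 4).
The fishery must at least cover the smelter's forgone profit from cutting 5→4: 177 = 177.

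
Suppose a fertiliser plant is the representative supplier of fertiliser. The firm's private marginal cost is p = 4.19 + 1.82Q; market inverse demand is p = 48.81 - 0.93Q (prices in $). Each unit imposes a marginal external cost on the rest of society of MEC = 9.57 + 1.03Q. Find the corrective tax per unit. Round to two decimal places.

tax = $19.12 per unit

Social marginal cost = private MC + MEC = 13.76 + 2.85Q.
Set SMC = demand: 13.76 + 2.85Q = 48.81 - 0.93Q → Q* = 9.2725.
The Pigouvian tax equals MEC at Q*: 9.57 + 1.03×9.2725 = 19.1207.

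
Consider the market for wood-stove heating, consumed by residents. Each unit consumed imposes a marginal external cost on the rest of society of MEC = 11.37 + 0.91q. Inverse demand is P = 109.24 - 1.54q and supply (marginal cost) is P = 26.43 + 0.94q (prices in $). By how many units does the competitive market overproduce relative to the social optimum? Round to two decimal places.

Market equilibrium (private): 26.43 + 0.94q = 109.24 - 1.54q → q_m = 33.3911.
Social marginal benefit = demand − MEC = 97.87 - 2.45q.
Set SMB = MC: 97.87 - 2.45q = 26.43 + 0.94q → q* = 21.0737.
Gap = |33.3911 − 21.0737| = 12.3174.

12.32 units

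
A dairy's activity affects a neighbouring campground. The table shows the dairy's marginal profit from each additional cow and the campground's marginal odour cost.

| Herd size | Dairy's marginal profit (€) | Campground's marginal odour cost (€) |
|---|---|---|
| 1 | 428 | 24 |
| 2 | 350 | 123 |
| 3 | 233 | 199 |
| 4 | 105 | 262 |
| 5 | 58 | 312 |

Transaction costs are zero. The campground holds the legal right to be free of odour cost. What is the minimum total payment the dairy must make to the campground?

€346

Efficient level: marginal profit ≥ marginal odour cost through level 3, so k* = 3.
With the campground holding the right, the dairy must at least compensate total damage at k*: 24 + 123 + 199 = 346.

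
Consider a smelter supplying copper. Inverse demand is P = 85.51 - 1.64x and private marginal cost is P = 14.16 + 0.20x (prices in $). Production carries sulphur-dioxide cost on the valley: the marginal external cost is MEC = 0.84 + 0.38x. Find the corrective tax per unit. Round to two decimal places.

tax = $12.91 per unit

Social marginal cost = private MC + MEC = 15.00 + 0.58x.
Set SMC = demand: 15.00 + 0.58x = 85.51 - 1.64x → x* = 31.7613.
The Pigouvian tax equals MEC at x*: 0.84 + 0.38×31.7613 = 12.9093.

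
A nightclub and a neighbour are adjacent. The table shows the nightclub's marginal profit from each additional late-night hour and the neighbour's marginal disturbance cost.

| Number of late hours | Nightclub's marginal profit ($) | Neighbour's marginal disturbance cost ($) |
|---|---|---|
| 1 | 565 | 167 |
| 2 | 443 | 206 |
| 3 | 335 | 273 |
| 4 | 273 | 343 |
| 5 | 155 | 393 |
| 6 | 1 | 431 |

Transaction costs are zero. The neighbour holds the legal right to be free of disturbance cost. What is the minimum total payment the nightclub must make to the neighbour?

$646

Efficient level: marginal profit ≥ marginal disturbance cost through level 3, so k* = 3.
With the neighbour holding the right, the nightclub must at least compensate total damage at k*: 167 + 206 + 273 = 646.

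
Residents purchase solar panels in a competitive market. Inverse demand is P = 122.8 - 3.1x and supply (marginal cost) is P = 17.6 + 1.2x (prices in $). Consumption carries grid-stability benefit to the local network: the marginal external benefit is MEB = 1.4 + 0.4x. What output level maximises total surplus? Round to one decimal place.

x* = 27.3

Social marginal benefit = demand + MEB = 124.2 - 2.7x.
Set SMB = MC: 124.2 - 2.7x = 17.6 + 1.2x → x* = 27.3333.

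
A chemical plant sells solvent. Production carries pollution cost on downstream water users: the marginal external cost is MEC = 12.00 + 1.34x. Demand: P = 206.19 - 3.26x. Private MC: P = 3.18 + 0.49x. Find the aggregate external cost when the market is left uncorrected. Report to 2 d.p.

Market equilibrium (private): 3.18 + 0.49x = 206.19 - 3.26x → x_m = 54.1360.
Total external cost = ∫₀^{x_m} (12.00 + 1.34x) dx = 12.00×54.1360 + ½×1.34×54.1360² = 2613.2054.

2613.21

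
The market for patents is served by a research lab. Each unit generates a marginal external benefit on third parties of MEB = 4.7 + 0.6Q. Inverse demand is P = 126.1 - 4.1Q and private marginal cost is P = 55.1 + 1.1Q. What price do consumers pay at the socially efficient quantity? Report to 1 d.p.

P = 58.6

Social marginal cost = private MC − MEB = 50.4 + 0.5Q.
Set SMC = demand: 50.4 + 0.5Q = 126.1 - 4.1Q → Q* = 16.4565.
Consumer price on the demand curve at Q*: 126.1 − 4.1×16.4565 = 58.6284.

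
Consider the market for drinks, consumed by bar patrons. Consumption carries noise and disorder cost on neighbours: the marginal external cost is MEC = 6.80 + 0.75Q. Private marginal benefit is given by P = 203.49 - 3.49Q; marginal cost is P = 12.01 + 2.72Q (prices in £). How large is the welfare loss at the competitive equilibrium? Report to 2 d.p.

Market equilibrium (private): 12.01 + 2.72Q = 203.49 - 3.49Q → Q_m = 30.8341.
Social marginal benefit = demand − MEC = 196.69 - 4.24Q.
Set SMB = MC: 196.69 - 4.24Q = 12.01 + 2.72Q → Q* = 26.5345.
Height of the DWL triangle at Q_m is MC(Q_m) − SMB(Q_m) = MEC(Q_m) = 29.9256.
DWL = ½ × 4.2996 × 29.9256 = 64.3341.

DWL = £64.33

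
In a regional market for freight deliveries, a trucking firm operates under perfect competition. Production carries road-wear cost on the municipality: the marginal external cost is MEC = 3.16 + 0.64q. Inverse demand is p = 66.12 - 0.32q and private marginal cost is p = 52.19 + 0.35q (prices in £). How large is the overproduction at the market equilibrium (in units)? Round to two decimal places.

12.57 units

Market equilibrium (private): 52.19 + 0.35q = 66.12 - 0.32q → q_m = 20.7910.
Social marginal cost = private MC + MEC = 55.35 + 0.99q.
Set SMC = demand: 55.35 + 0.99q = 66.12 - 0.32q → q* = 8.2214.
Gap = |20.7910 − 8.2214| = 12.5696.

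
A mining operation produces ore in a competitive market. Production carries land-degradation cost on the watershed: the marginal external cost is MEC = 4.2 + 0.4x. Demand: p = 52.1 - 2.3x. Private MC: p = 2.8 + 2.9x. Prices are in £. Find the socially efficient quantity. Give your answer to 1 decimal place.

Social marginal cost = private MC + MEC = 7.0 + 3.3x.
Set SMC = demand: 7.0 + 3.3x = 52.1 - 2.3x → x* = 8.0536.

x* = 8.1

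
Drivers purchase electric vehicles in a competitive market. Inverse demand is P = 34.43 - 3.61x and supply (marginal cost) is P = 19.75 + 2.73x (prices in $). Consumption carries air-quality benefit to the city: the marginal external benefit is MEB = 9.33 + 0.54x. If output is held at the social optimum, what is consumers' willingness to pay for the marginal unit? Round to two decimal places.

Social marginal benefit = demand + MEB = 43.76 - 3.07x.
Set SMB = MC: 43.76 - 3.07x = 19.75 + 2.73x → x* = 4.1397.
Consumer price on the demand curve at x*: 34.43 − 3.61×4.1397 = 19.4857.

P = $19.49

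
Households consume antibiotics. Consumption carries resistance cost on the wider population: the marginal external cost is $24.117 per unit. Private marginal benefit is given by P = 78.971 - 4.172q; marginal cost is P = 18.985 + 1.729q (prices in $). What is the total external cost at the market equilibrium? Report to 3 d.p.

Market equilibrium (private): 18.985 + 1.729q = 78.971 - 4.172q → q_m = 10.1654.
Total external cost = MEC × q_m = 24.117 × 10.1654 = 245.1590.

$245.159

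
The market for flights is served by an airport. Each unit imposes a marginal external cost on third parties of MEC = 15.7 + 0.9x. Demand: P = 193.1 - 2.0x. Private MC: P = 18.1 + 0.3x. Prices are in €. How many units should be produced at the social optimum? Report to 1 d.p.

Social marginal cost = private MC + MEC = 33.8 + 1.2x.
Set SMC = demand: 33.8 + 1.2x = 193.1 - 2.0x → x* = 49.7813.

x* = 49.8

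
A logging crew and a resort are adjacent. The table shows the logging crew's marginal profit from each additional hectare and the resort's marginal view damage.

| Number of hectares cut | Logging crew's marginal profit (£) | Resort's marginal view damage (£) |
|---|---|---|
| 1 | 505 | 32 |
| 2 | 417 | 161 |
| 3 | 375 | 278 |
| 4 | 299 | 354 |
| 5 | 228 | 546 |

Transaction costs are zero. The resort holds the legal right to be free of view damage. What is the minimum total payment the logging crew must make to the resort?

£471

Efficient level: marginal profit ≥ marginal view damage through level 3, so k* = 3.
With the resort holding the right, the logging crew must at least compensate total damage at k*: 32 + 161 + 278 = 471.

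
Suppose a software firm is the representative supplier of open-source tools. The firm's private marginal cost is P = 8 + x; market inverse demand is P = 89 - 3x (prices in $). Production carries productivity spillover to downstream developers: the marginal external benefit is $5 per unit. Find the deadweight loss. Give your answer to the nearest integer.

DWL = $3

Market equilibrium (private): 8 + x = 89 - 3x → x_m = 20.2500.
Social marginal cost = private MC − MEB = 3 + x.
Set SMC = demand: 3 + x = 89 - 3x → x* = 21.5000.
The welfare-loss triangle has base |x_m − x*| and height MEB(x_m) (the vertical gap between SMC and demand is zero at x* and MEB at x_m).
DWL = ½ × 1.2500 × 5.0000 = 3.1250.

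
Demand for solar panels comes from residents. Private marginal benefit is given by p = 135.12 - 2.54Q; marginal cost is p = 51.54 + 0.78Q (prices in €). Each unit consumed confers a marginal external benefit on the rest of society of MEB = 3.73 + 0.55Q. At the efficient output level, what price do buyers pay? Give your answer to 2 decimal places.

Social marginal benefit = demand + MEB = 138.85 - 1.99Q.
Set SMB = MC: 138.85 - 1.99Q = 51.54 + 0.78Q → Q* = 31.5199.
Consumer price on the demand curve at Q*: 135.12 − 2.54×31.5199 = 55.0595.

P = €55.06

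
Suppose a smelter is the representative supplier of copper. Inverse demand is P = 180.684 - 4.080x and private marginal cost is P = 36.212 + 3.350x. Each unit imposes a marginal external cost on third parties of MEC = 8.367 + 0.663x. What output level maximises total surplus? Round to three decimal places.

Social marginal cost = private MC + MEC = 44.579 + 4.013x.
Set SMC = demand: 44.579 + 4.013x = 180.684 - 4.080x → x* = 16.8176.

x* = 16.818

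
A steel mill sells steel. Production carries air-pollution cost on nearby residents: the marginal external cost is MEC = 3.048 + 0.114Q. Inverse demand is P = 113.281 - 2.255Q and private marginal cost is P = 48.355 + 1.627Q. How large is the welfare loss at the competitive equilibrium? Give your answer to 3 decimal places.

DWL = 3.072

Market equilibrium (private): 48.355 + 1.627Q = 113.281 - 2.255Q → Q_m = 16.7249.
Social marginal cost = private MC + MEC = 51.403 + 1.741Q.
Set SMC = demand: 51.403 + 1.741Q = 113.281 - 2.255Q → Q* = 15.4850.
The loss is the area between SMC and demand from Q* to Q_m; with linear curves that's a triangle of height MEC(Q_m).
DWL = ½ × 1.2399 × 4.9546 = 3.0716.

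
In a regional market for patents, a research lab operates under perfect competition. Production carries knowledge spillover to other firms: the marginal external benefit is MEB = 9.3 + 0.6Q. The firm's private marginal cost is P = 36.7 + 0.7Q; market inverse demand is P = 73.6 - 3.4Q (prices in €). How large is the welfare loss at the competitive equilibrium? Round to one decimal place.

Market equilibrium (private): 36.7 + 0.7Q = 73.6 - 3.4Q → Q_m = 9.0000.
Social marginal cost = private MC − MEB = 27.4 + 0.1Q.
Set SMC = demand: 27.4 + 0.1Q = 73.6 - 3.4Q → Q* = 13.2000.
Between Q* and Q_m the wedge demand − SMC runs linearly from 0 to MEB(Q_m), so the loss is a triangle.
DWL = ½ × 4.2000 × 14.7000 = 30.8700.

DWL = €30.9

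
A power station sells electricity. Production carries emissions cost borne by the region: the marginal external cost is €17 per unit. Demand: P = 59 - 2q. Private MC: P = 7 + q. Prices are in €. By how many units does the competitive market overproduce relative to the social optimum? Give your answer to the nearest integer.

6 units

Market equilibrium (private): 7 + q = 59 - 2q → q_m = 17.3333.
Social marginal cost = private MC + MEC = 24 + q.
Set SMC = demand: 24 + q = 59 - 2q → q* = 11.6667.
Gap = |17.3333 − 11.6667| = 5.6666.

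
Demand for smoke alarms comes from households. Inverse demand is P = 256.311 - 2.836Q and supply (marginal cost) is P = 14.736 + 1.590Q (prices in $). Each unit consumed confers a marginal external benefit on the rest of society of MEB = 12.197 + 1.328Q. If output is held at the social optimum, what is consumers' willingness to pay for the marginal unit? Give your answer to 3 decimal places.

Social marginal benefit = demand + MEB = 268.508 - 1.508Q.
Set SMB = MC: 268.508 - 1.508Q = 14.736 + 1.590Q → Q* = 81.9148.
Consumer price on the demand curve at Q*: 256.311 − 2.836×81.9148 = 24.0006.

P = $24.001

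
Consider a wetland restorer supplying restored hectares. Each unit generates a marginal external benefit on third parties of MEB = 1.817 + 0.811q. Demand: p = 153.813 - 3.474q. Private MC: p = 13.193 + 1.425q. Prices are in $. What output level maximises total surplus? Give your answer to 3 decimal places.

q* = 34.843

Social marginal cost = private MC − MEB = 11.376 + 0.614q.
Set SMC = demand: 11.376 + 0.614q = 153.813 - 3.474q → q* = 34.8427.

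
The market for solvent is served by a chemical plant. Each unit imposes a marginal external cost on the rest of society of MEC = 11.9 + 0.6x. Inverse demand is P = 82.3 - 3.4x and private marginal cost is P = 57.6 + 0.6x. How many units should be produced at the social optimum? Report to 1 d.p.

x* = 2.8

Social marginal cost = private MC + MEC = 69.5 + 1.2x.
Set SMC = demand: 69.5 + 1.2x = 82.3 - 3.4x → x* = 2.7826.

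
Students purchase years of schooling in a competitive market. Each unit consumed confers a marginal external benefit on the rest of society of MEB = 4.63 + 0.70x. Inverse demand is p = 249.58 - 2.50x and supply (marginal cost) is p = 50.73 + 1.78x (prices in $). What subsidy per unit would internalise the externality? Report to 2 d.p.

Social marginal benefit = demand + MEB = 254.21 - 1.80x.
Set SMB = MC: 254.21 - 1.80x = 50.73 + 1.78x → x* = 56.8380.
The Pigouvian subsidy equals MEB at x*: 4.63 + 0.70×56.8380 = 44.4166.

subsidy = $44.42 per unit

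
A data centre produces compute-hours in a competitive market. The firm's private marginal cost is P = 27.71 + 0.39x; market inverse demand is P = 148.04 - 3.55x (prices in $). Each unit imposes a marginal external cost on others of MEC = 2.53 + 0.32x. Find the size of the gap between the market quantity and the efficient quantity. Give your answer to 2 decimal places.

Market equilibrium (private): 27.71 + 0.39x = 148.04 - 3.55x → x_m = 30.5406.
Social marginal cost = private MC + MEC = 30.24 + 0.71x.
Set SMC = demand: 30.24 + 0.71x = 148.04 - 3.55x → x* = 27.6526.
Gap = |30.5406 − 27.6526| = 2.8880.

2.89 units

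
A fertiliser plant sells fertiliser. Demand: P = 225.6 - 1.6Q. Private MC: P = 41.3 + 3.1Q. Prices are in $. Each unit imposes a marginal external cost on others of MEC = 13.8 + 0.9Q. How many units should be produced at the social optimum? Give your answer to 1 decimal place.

Q* = 30.4

Social marginal cost = private MC + MEC = 55.1 + 4.0Q.
Set SMC = demand: 55.1 + 4.0Q = 225.6 - 1.6Q → Q* = 30.4464.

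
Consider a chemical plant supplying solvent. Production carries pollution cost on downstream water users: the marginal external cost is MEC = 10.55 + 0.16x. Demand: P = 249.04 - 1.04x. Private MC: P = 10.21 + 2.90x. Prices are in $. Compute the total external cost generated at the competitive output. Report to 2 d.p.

Market equilibrium (private): 10.21 + 2.90x = 249.04 - 1.04x → x_m = 60.6168.
Total external cost = ∫₀^{x_m} (10.55 + 0.16x) dx = 10.55×60.6168 + ½×0.16×60.6168² = 933.4590.

$933.46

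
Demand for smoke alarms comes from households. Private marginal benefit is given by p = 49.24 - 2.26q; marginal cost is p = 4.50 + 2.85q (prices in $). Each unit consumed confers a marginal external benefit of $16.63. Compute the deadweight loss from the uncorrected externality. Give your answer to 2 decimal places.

Market equilibrium (private): 4.50 + 2.85q = 49.24 - 2.26q → q_m = 8.7554.
Social marginal benefit = demand + MEB = 65.87 - 2.26q.
Set SMB = MC: 65.87 - 2.26q = 4.50 + 2.85q → q* = 12.0098.
The welfare-loss triangle has base |q_m − q*| and height MEB(q_m) (the vertical gap between SMB and MC is zero at q* and MEB at q_m).
DWL = ½ × 3.2544 × 16.6300 = 27.0603.

DWL = $27.06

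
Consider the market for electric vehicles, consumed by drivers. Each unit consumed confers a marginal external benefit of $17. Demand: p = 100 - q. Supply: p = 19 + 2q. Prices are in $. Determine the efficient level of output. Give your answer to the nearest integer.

Social marginal benefit = demand + MEB = 117 - q.
Set SMB = MC: 117 - q = 19 + 2q → q* = 32.6667.

q* = 33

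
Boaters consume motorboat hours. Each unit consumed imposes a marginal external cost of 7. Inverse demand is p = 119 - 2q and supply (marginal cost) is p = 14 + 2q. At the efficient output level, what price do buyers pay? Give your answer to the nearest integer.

P = 70

Social marginal benefit = demand − MEC = 112 - 2q.
Set SMB = MC: 112 - 2q = 14 + 2q → q* = 24.5000.
Consumer price on the demand curve at q*: 119 − 2×24.5000 = 70.0000.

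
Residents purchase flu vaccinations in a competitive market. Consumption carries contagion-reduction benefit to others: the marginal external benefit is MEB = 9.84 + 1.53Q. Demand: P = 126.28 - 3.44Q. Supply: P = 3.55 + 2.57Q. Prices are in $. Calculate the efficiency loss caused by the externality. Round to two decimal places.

Market equilibrium (private): 3.55 + 2.57Q = 126.28 - 3.44Q → Q_m = 20.4210.
Social marginal benefit = demand + MEB = 136.12 - 1.91Q.
Set SMB = MC: 136.12 - 1.91Q = 3.55 + 2.57Q → Q* = 29.5915.
The loss is the area between SMB and MC from Q* to Q_m; with linear curves that's a triangle of height MEB(Q_m).
DWL = ½ × 9.1705 × 41.0841 = 188.3809.

DWL = $188.38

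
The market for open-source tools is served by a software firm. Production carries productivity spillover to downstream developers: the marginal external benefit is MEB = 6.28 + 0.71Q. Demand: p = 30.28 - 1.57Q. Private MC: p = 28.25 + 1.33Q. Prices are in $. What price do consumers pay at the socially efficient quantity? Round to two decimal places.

Social marginal cost = private MC − MEB = 21.97 + 0.62Q.
Set SMC = demand: 21.97 + 0.62Q = 30.28 - 1.57Q → Q* = 3.7945.
Consumer price on the demand curve at Q*: 30.28 − 1.57×3.7945 = 24.3226.

P = $24.32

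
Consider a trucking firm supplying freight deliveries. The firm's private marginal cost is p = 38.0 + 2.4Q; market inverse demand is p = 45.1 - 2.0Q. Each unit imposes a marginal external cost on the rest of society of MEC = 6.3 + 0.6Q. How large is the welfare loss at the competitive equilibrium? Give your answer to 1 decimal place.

DWL = 5.3

Market equilibrium (private): 38.0 + 2.4Q = 45.1 - 2.0Q → Q_m = 1.6136.
Social marginal cost = private MC + MEC = 44.3 + 3.0Q.
Set SMC = demand: 44.3 + 3.0Q = 45.1 - 2.0Q → Q* = 0.1600.
The loss is the area between SMC and demand from Q* to Q_m; with linear curves that's a triangle of height MEC(Q_m).
DWL = ½ × 1.4536 × 7.2682 = 5.2825.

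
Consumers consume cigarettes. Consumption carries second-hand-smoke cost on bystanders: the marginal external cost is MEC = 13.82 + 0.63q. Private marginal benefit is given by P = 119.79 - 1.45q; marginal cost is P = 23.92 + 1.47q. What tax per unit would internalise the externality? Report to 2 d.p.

tax = 28.38 per unit

Social marginal benefit = demand − MEC = 105.97 - 2.08q.
Set SMB = MC: 105.97 - 2.08q = 23.92 + 1.47q → q* = 23.1127.
The Pigouvian tax equals MEC at q*: 13.82 + 0.63×23.1127 = 28.3810.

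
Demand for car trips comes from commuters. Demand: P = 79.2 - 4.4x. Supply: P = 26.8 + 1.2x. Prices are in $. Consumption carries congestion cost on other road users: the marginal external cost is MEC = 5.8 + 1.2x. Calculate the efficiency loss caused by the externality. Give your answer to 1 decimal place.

DWL = $21.3

Market equilibrium (private): 26.8 + 1.2x = 79.2 - 4.4x → x_m = 9.3571.
Social marginal benefit = demand − MEC = 73.4 - 5.6x.
Set SMB = MC: 73.4 - 5.6x = 26.8 + 1.2x → x* = 6.8529.
The loss is the area between SMB and MC from x* to x_m; with linear curves that's a triangle of height MEC(x_m).
DWL = ½ × 2.5042 × 17.0286 = 21.3215.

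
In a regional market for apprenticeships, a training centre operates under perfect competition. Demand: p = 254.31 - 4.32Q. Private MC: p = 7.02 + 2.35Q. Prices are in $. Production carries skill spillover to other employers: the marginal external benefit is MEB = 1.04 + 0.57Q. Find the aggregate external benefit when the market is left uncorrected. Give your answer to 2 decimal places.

Market equilibrium (private): 7.02 + 2.35Q = 254.31 - 4.32Q → Q_m = 37.0750.
Total external benefit = ∫₀^{Q_m} (1.04 + 0.57Q) dQ = 1.04×37.0750 + ½×0.57×37.0750² = 430.3064.

$430.31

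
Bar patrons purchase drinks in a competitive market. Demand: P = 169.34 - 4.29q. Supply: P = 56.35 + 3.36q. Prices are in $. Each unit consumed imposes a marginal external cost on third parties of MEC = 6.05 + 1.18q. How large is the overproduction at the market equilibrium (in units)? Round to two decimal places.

2.66 units

Market equilibrium (private): 56.35 + 3.36q = 169.34 - 4.29q → q_m = 14.7699.
Social marginal benefit = demand − MEC = 163.29 - 5.47q.
Set SMB = MC: 163.29 - 5.47q = 56.35 + 3.36q → q* = 12.1110.
Gap = |14.7699 − 12.1110| = 2.6589.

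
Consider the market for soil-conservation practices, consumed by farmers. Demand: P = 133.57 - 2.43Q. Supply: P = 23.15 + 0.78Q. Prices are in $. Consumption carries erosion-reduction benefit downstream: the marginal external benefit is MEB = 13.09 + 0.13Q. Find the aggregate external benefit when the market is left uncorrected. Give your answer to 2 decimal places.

$527.19

Market equilibrium (private): 23.15 + 0.78Q = 133.57 - 2.43Q → Q_m = 34.3988.
Total external benefit = ∫₀^{Q_m} (13.09 + 0.13Q) dQ = 13.09×34.3988 + ½×0.13×34.3988² = 527.1933.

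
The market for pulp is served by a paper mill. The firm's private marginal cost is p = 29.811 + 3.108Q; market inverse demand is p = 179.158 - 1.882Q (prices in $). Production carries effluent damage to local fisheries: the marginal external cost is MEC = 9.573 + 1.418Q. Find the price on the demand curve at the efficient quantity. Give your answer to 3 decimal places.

Social marginal cost = private MC + MEC = 39.384 + 4.526Q.
Set SMC = demand: 39.384 + 4.526Q = 179.158 - 1.882Q → Q* = 21.8124.
Consumer price on the demand curve at Q*: 179.158 − 1.882×21.8124 = 138.1071.

P = $138.107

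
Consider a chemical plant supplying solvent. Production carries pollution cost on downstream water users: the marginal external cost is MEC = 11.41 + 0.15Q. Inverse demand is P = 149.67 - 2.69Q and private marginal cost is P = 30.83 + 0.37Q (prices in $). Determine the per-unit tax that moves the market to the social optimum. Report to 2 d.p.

tax = $16.43 per unit

Social marginal cost = private MC + MEC = 42.24 + 0.52Q.
Set SMC = demand: 42.24 + 0.52Q = 149.67 - 2.69Q → Q* = 33.4673.
The Pigouvian tax equals MEC at Q*: 11.41 + 0.15×33.4673 = 16.4301.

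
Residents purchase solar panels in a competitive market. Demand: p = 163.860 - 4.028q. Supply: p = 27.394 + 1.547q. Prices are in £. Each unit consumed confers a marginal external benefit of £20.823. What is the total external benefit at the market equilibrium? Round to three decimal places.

£509.710

Market equilibrium (private): 27.394 + 1.547q = 163.860 - 4.028q → q_m = 24.4782.
Total external benefit = MEB × q_m = 20.823 × 24.4782 = 509.7096.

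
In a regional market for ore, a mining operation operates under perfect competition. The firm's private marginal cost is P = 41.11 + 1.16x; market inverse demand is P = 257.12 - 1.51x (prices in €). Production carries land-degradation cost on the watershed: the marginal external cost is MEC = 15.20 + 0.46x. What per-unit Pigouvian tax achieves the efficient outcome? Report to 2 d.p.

tax = €44.71 per unit

Social marginal cost = private MC + MEC = 56.31 + 1.62x.
Set SMC = demand: 56.31 + 1.62x = 257.12 - 1.51x → x* = 64.1565.
The Pigouvian tax equals MEC at x*: 15.20 + 0.46×64.1565 = 44.7120.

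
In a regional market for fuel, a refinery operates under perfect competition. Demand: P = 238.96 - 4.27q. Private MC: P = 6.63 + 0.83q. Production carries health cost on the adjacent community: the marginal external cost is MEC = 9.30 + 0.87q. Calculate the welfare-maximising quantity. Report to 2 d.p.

q* = 37.36

Social marginal cost = private MC + MEC = 15.93 + 1.70q.
Set SMC = demand: 15.93 + 1.70q = 238.96 - 4.27q → q* = 37.3585.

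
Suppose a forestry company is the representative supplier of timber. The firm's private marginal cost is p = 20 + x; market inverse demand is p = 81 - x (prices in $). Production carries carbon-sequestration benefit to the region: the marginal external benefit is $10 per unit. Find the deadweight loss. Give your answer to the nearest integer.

DWL = $25

Market equilibrium (private): 20 + x = 81 - x → x_m = 30.5000.
Social marginal cost = private MC − MEB = 10 + x.
Set SMC = demand: 10 + x = 81 - x → x* = 35.5000.
The welfare-loss triangle has base |x_m − x*| and height MEB(x_m) (the vertical gap between SMC and demand is zero at x* and MEB at x_m).
DWL = ½ × 5.0000 × 10.0000 = 25.0000.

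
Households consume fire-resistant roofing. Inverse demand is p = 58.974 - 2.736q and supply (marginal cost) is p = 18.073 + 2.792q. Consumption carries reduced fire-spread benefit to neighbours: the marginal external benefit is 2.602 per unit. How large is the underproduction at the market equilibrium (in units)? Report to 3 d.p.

Market equilibrium (private): 18.073 + 2.792q = 58.974 - 2.736q → q_m = 7.3989.
Social marginal benefit = demand + MEB = 61.576 - 2.736q.
Set SMB = MC: 61.576 - 2.736q = 18.073 + 2.792q → q* = 7.8696.
Gap = |7.3989 − 7.8696| = 0.4707.

0.471 units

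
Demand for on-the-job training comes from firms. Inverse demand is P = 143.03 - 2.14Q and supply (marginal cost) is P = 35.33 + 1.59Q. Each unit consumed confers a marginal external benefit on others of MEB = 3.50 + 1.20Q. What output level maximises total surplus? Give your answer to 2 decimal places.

Social marginal benefit = demand + MEB = 146.53 - 0.94Q.
Set SMB = MC: 146.53 - 0.94Q = 35.33 + 1.59Q → Q* = 43.9526.

Q* = 43.95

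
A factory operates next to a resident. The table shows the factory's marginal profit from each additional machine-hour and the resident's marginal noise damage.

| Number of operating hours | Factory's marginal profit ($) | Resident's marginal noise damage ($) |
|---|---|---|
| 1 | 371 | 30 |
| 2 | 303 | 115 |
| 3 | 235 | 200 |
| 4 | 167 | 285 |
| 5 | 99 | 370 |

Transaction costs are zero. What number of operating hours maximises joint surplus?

Bargaining reaches the level where marginal profit last exceeds marginal noise damage.
That holds through level 3 (235 ≥ 200) but not at 4 (167 < 285).

3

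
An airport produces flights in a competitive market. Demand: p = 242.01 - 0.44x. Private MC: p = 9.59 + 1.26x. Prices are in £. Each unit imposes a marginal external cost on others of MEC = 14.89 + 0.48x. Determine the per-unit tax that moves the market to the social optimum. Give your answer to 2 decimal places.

Social marginal cost = private MC + MEC = 24.48 + 1.74x.
Set SMC = demand: 24.48 + 1.74x = 242.01 - 0.44x → x* = 99.7844.
The Pigouvian tax equals MEC at x*: 14.89 + 0.48×99.7844 = 62.7865.

tax = £62.79 per unit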